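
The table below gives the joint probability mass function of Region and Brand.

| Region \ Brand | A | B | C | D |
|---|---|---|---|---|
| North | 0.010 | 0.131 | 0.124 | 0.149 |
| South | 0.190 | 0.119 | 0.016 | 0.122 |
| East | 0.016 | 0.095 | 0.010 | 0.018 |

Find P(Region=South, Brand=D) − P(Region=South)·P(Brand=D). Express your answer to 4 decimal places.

-0.0072

P(Region=South) = 0.190 + 0.119 + 0.016 + 0.122 = 0.447.
P(Brand=D) = 0.149 + 0.122 + 0.018 = 0.289.
P(Region=South, Brand=D) − P(Region=South)P(Brand=D) = 0.122 − 0.447×0.289 = -0.0072.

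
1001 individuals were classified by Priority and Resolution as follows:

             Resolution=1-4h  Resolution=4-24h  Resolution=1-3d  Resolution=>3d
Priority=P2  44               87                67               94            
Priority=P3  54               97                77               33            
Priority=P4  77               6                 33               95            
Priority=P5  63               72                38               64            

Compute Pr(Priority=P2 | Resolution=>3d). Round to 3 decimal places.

0.329

Total with Resolution=>3d: 94 + 33 + 95 + 64 = 286.
P(Priority=P2 | Resolution=>3d) = 94/286 = 0.329.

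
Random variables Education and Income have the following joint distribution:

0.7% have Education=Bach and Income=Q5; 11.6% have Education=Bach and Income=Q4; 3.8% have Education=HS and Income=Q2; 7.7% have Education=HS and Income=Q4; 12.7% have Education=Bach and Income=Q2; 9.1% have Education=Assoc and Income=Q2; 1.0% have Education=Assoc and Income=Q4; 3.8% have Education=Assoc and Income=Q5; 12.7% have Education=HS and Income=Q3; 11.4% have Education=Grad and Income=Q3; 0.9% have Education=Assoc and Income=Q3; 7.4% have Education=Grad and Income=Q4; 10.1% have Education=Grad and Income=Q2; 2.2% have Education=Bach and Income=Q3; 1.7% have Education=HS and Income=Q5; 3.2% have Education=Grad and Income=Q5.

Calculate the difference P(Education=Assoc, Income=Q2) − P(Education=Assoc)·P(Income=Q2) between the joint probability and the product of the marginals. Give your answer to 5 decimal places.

P(Education=Assoc) = 0.091 + 0.009 + 0.010 + 0.038 = 0.148.
P(Income=Q2) = 0.038 + 0.091 + 0.127 + 0.101 = 0.357.
P(Education=Assoc, Income=Q2) − P(Education=Assoc)P(Income=Q2) = 0.091 − 0.148×0.357 = 0.03816.

0.03816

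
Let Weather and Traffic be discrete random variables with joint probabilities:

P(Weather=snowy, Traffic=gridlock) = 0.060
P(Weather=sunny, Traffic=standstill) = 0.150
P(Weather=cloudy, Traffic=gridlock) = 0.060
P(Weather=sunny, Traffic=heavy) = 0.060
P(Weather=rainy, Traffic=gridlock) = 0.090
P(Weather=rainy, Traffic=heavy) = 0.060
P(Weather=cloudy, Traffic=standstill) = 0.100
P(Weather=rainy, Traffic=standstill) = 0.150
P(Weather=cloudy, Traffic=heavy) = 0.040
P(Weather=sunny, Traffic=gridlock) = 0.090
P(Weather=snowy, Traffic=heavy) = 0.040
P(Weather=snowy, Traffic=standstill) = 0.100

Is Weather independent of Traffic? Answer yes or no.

Every cell satisfies P(Weather,Traffic) = P(Weather)·P(Traffic). For instance P(Weather=snowy) = 0.200, P(Traffic=gridlock) = 0.300, and 0.200×0.300 = 0.060 matches the joint entry. So Weather and Traffic are independent.

yes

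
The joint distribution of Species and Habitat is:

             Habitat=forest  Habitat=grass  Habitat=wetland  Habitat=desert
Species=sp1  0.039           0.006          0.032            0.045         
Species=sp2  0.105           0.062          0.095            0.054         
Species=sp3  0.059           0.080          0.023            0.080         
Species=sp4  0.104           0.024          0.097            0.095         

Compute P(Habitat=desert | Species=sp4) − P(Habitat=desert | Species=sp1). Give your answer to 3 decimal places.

P(Species=sp4) = 0.104 + 0.024 + 0.097 + 0.095 = 0.320; P(Habitat=desert | Species=sp4) = 0.095/0.320 = 0.2969.
P(Species=sp1) = 0.039 + 0.006 + 0.032 + 0.045 = 0.122; P(Habitat=desert | Species=sp1) = 0.045/0.122 = 0.3689.
Difference = -0.072.

-0.072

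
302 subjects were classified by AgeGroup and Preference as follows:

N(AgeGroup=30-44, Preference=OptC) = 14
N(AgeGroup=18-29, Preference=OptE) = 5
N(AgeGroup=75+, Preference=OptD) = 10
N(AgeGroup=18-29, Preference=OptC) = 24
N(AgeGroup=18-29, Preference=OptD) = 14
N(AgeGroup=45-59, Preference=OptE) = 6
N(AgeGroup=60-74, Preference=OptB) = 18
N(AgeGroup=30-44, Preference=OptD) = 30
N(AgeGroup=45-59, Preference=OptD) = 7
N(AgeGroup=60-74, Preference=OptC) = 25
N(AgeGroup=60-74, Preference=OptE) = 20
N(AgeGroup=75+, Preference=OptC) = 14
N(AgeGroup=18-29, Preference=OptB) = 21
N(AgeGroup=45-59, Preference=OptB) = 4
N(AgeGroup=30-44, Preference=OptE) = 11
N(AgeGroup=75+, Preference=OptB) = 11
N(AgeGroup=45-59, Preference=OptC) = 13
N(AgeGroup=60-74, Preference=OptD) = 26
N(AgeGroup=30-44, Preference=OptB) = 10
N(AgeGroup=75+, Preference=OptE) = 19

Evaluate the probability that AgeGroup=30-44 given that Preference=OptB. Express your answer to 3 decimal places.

0.156

Total with Preference=OptB: 21 + 10 + 4 + 18 + 11 = 64.
P(AgeGroup=30-44 | Preference=OptB) = 10/64 = 0.156.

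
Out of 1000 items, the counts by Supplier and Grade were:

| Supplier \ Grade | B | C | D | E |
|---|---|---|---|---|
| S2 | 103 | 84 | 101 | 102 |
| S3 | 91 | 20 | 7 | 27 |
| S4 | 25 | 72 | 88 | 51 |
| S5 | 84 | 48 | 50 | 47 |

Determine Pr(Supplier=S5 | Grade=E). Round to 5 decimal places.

Total with Grade=E: 102 + 27 + 51 + 47 = 227.
P(Supplier=S5 | Grade=E) = 47/227 = 0.20705.

0.20705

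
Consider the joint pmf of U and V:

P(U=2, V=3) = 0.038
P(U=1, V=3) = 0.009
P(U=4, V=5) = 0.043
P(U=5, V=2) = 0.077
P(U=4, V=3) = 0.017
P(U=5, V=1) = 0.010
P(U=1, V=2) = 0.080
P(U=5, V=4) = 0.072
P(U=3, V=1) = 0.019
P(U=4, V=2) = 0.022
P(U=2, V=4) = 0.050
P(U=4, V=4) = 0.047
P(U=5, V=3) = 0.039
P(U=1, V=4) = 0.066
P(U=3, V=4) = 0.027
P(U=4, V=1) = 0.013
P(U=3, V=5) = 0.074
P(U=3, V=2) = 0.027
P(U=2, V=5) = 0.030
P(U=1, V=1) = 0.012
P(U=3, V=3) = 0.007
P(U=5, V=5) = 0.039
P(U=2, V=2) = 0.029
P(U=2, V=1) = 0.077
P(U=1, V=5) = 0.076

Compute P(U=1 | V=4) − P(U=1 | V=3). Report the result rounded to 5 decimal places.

0.17009

P(V=4) = 0.066 + 0.050 + 0.027 + 0.047 + 0.072 = 0.262; P(U=1 | V=4) = 0.066/0.262 = 0.251908.
P(V=3) = 0.009 + 0.038 + 0.007 + 0.017 + 0.039 = 0.110; P(U=1 | V=3) = 0.009/0.110 = 0.081818.
Difference = 0.17009.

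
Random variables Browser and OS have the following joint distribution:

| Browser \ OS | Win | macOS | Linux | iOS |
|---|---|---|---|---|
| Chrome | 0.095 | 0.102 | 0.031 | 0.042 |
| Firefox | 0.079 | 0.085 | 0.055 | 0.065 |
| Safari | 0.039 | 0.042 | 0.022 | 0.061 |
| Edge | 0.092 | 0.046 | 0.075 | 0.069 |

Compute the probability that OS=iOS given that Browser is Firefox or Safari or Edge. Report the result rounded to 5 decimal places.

0.26712

P(Browser=Firefox) = 0.079 + 0.085 + 0.055 + 0.065 = 0.284.
P(Browser=Safari) = 0.039 + 0.042 + 0.022 + 0.061 = 0.164.
P(Browser=Edge) = 0.092 + 0.046 + 0.075 + 0.069 = 0.282.
P(Browser ∈ {Firefox, Safari, Edge}) = 0.284 + 0.164 + 0.282 = 0.730; P(OS=iOS, Browser ∈ {Firefox, Safari, Edge}) = 0.065 + 0.061 + 0.069 = 0.195.
P(OS=iOS | Browser ∈ {Firefox, Safari, Edge}) = 0.195/0.730 = 0.26712.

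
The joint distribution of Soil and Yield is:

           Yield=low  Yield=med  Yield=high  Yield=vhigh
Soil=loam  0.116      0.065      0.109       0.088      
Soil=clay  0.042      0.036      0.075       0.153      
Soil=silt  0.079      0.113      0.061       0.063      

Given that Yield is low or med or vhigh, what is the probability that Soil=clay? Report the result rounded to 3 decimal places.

0.306

P(Yield=low) = 0.116 + 0.042 + 0.079 = 0.237.
P(Yield=med) = 0.065 + 0.036 + 0.113 = 0.214.
P(Yield=vhigh) = 0.088 + 0.153 + 0.063 = 0.304.
P(Yield ∈ {low, med, vhigh}) = 0.237 + 0.214 + 0.304 = 0.755; P(Soil=clay, Yield ∈ {low, med, vhigh}) = 0.042 + 0.036 + 0.153 = 0.231.
P(Soil=clay | Yield ∈ {low, med, vhigh}) = 0.231/0.755 = 0.306.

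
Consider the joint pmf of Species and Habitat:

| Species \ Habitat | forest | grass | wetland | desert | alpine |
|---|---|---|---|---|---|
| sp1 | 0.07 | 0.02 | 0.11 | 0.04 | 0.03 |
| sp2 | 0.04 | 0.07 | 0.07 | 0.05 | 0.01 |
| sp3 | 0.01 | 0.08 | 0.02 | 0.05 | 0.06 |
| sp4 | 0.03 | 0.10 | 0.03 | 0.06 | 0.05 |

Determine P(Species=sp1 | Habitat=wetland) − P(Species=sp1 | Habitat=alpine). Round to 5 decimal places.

0.27826

P(Habitat=wetland) = 0.11 + 0.07 + 0.02 + 0.03 = 0.23; P(Species=sp1 | Habitat=wetland) = 0.11/0.23 = 0.478261.
P(Habitat=alpine) = 0.03 + 0.01 + 0.06 + 0.05 = 0.15; P(Species=sp1 | Habitat=alpine) = 0.03/0.15 = 0.200000.
Difference = 0.27826.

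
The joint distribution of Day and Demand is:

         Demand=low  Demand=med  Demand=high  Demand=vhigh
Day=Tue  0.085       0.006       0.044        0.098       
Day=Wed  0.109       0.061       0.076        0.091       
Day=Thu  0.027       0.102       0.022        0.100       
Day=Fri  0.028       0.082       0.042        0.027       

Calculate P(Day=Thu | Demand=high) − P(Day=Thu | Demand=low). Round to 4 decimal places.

0.0111

P(Demand=high) = 0.044 + 0.076 + 0.022 + 0.042 = 0.184; P(Day=Thu | Demand=high) = 0.022/0.184 = 0.11957.
P(Demand=low) = 0.085 + 0.109 + 0.027 + 0.028 = 0.249; P(Day=Thu | Demand=low) = 0.027/0.249 = 0.10843.
Difference = 0.0111.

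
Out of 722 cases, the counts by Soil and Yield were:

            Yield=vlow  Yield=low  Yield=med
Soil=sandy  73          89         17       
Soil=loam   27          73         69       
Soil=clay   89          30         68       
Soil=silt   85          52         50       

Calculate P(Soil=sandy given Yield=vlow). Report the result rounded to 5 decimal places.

Total with Yield=vlow: 73 + 27 + 89 + 85 = 274.
P(Soil=sandy | Yield=vlow) = 73/274 = 0.26642.

0.26642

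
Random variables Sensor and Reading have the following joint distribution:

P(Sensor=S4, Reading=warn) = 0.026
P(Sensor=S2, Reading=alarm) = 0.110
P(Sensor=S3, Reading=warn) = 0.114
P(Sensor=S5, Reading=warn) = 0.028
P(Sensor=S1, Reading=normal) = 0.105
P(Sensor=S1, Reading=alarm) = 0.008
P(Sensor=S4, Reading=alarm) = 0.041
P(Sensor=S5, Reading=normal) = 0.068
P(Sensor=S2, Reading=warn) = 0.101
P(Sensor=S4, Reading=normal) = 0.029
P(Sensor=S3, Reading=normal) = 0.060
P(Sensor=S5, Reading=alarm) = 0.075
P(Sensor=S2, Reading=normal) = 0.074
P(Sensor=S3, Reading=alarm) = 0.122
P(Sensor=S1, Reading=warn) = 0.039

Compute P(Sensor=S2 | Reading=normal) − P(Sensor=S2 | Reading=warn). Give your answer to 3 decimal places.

-0.108

P(Reading=normal) = 0.105 + 0.074 + 0.060 + 0.029 + 0.068 = 0.336; P(Sensor=S2 | Reading=normal) = 0.074/0.336 = 0.2202.
P(Reading=warn) = 0.039 + 0.101 + 0.114 + 0.026 + 0.028 = 0.308; P(Sensor=S2 | Reading=warn) = 0.101/0.308 = 0.3279.
Difference = -0.108.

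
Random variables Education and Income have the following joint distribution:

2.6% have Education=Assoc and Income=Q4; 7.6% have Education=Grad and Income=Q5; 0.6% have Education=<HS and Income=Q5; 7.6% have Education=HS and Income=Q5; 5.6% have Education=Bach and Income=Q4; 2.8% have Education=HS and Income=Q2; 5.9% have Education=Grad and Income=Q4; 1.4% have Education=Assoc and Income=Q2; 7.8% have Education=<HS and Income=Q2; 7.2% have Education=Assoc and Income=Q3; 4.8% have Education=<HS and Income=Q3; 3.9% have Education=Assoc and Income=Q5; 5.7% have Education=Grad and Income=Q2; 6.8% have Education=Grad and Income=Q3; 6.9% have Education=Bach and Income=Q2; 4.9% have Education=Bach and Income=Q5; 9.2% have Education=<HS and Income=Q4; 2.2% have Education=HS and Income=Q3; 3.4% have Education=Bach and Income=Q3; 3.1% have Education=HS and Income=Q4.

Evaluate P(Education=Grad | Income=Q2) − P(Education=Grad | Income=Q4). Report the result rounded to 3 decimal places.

0.008

P(Income=Q2) = 0.078 + 0.028 + 0.014 + 0.069 + 0.057 = 0.246; P(Education=Grad | Income=Q2) = 0.057/0.246 = 0.2317.
P(Income=Q4) = 0.092 + 0.031 + 0.026 + 0.056 + 0.059 = 0.264; P(Education=Grad | Income=Q4) = 0.059/0.264 = 0.2235.
Difference = 0.008.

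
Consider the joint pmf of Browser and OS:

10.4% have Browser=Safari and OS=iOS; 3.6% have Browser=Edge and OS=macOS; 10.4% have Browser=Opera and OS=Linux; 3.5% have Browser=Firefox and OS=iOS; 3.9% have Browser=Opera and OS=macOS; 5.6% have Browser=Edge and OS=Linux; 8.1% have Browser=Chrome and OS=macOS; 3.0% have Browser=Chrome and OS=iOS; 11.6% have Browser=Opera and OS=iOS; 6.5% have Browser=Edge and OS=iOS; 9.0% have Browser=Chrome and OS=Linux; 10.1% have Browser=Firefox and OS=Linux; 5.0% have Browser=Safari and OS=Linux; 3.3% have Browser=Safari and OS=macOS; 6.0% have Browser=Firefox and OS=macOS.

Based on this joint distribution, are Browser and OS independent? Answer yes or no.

P(Browser=Chrome) = 0.201 and P(OS=iOS) = 0.350, so their product is 0.07035, but P(Browser=Chrome, OS=iOS) = 0.030. Since these differ, Browser and OS are not independent.

no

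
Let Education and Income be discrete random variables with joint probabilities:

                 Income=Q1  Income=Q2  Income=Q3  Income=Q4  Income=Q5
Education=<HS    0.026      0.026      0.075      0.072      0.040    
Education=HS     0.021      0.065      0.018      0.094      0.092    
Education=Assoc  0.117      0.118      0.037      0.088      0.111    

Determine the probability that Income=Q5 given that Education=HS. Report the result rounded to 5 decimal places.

P(Education=HS) = 0.021 + 0.065 + 0.018 + 0.094 + 0.092 = 0.290.
P(Income=Q5 | Education=HS) = 0.092/0.290 = 0.31724.

0.31724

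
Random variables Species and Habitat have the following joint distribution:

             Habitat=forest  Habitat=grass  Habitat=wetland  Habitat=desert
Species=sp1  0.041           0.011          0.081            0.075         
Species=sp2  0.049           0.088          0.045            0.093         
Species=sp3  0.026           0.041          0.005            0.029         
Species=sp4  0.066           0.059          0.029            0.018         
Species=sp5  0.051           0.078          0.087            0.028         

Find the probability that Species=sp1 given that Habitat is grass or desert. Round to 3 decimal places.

P(Habitat=grass) = 0.011 + 0.088 + 0.041 + 0.059 + 0.078 = 0.277.
P(Habitat=desert) = 0.075 + 0.093 + 0.029 + 0.018 + 0.028 = 0.243.
P(Habitat ∈ {grass, desert}) = 0.277 + 0.243 = 0.520; P(Species=sp1, Habitat ∈ {grass, desert}) = 0.011 + 0.075 = 0.086.
P(Species=sp1 | Habitat ∈ {grass, desert}) = 0.086/0.520 = 0.165.

0.165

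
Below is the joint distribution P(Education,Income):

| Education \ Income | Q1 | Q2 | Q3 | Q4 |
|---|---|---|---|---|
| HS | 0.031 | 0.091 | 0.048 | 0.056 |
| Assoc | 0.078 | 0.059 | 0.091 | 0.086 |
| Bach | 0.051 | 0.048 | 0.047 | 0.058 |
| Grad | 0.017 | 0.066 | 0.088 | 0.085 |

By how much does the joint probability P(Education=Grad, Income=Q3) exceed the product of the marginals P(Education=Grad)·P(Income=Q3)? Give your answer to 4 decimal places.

0.0179

P(Education=Grad) = 0.017 + 0.066 + 0.088 + 0.085 = 0.256.
P(Income=Q3) = 0.048 + 0.091 + 0.047 + 0.088 = 0.274.
P(Education=Grad, Income=Q3) − P(Education=Grad)P(Income=Q3) = 0.088 − 0.256×0.274 = 0.0179.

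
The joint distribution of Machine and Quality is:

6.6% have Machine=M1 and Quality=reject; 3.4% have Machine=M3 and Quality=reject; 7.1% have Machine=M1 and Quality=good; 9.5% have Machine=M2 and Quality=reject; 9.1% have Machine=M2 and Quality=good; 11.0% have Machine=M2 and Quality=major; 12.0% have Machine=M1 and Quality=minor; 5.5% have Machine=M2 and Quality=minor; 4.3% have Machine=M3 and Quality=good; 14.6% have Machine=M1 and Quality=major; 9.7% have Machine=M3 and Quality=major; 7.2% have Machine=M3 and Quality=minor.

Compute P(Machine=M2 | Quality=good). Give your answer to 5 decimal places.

0.44390

P(Quality=good) = 0.071 + 0.091 + 0.043 = 0.205.
P(Machine=M2 | Quality=good) = 0.091/0.205 = 0.44390.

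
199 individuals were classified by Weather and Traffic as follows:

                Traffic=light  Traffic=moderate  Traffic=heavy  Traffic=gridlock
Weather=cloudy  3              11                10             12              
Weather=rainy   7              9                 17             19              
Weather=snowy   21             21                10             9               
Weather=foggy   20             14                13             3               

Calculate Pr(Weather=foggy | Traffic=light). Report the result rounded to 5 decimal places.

Total with Traffic=light: 3 + 7 + 21 + 20 = 51.
P(Weather=foggy | Traffic=light) = 20/51 = 0.39216.

0.39216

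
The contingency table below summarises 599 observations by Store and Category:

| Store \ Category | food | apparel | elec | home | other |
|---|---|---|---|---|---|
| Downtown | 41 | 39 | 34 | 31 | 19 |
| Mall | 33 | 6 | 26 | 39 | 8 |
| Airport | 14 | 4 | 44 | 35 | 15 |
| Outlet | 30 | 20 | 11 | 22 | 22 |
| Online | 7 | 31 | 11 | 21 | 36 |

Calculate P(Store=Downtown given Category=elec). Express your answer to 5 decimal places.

0.26984

Total with Category=elec: 34 + 26 + 44 + 11 + 11 = 126.
P(Store=Downtown | Category=elec) = 34/126 = 0.26984.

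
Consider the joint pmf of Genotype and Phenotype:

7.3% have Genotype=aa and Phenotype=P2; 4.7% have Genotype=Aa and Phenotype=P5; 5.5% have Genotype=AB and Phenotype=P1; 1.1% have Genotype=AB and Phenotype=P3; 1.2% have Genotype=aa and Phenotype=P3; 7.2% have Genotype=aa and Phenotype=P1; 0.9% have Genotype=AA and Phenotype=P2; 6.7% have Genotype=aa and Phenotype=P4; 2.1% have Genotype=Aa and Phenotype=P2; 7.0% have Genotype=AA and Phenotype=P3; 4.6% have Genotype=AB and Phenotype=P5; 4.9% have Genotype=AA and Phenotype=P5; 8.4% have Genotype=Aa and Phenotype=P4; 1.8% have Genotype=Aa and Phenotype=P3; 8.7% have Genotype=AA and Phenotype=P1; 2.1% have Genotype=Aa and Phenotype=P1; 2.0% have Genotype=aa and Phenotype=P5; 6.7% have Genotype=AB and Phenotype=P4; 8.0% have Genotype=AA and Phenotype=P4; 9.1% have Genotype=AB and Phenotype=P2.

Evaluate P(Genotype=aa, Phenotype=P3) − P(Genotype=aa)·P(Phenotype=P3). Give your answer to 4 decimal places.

P(Genotype=aa) = 0.072 + 0.073 + 0.012 + 0.067 + 0.020 = 0.244.
P(Phenotype=P3) = 0.070 + 0.018 + 0.012 + 0.011 = 0.111.
P(Genotype=aa, Phenotype=P3) − P(Genotype=aa)P(Phenotype=P3) = 0.012 − 0.244×0.111 = -0.0151.

-0.0151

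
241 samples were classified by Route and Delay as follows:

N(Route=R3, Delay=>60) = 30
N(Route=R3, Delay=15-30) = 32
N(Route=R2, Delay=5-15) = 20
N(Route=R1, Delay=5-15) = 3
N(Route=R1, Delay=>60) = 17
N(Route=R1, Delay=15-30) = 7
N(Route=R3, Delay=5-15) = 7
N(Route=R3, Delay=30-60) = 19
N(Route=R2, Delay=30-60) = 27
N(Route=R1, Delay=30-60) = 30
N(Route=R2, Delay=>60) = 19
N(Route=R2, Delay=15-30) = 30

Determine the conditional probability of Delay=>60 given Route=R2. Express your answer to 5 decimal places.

0.19792

Total with Route=R2: 20 + 30 + 27 + 19 = 96.
P(Delay=>60 | Route=R2) = 19/96 = 0.19792.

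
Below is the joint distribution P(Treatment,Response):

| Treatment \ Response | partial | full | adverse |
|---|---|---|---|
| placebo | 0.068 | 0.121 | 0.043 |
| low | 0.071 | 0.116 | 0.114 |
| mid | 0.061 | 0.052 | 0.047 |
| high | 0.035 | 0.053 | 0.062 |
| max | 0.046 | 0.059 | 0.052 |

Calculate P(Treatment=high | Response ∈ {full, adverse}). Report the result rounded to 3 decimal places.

P(Response=full) = 0.121 + 0.116 + 0.052 + 0.053 + 0.059 = 0.401.
P(Response=adverse) = 0.043 + 0.114 + 0.047 + 0.062 + 0.052 = 0.318.
P(Response ∈ {full, adverse}) = 0.401 + 0.318 = 0.719; P(Treatment=high, Response ∈ {full, adverse}) = 0.053 + 0.062 = 0.115.
P(Treatment=high | Response ∈ {full, adverse}) = 0.115/0.719 = 0.160.

0.160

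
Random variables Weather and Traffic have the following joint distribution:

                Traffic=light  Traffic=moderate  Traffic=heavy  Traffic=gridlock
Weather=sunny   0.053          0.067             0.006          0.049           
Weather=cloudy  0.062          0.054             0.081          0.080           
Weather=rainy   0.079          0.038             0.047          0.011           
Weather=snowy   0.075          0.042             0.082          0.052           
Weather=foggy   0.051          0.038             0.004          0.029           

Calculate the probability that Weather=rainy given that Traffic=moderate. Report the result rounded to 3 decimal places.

0.159

P(Traffic=moderate) = 0.067 + 0.054 + 0.038 + 0.042 + 0.038 = 0.239.
P(Weather=rainy | Traffic=moderate) = 0.038/0.239 = 0.159.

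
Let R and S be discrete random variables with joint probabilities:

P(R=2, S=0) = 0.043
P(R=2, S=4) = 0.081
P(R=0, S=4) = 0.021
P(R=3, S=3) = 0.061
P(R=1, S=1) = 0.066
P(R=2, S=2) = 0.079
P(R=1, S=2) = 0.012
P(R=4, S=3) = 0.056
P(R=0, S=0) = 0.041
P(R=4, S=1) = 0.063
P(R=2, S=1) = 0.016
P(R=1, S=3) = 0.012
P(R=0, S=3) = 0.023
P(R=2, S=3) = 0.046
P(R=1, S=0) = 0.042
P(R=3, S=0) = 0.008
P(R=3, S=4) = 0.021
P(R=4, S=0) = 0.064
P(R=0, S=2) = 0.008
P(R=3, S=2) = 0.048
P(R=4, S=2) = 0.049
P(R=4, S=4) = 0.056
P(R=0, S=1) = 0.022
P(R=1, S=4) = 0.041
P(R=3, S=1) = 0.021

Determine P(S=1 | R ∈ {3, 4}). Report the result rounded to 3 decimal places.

P(R=3) = 0.008 + 0.021 + 0.048 + 0.061 + 0.021 = 0.159.
P(R=4) = 0.064 + 0.063 + 0.049 + 0.056 + 0.056 = 0.288.
P(R ∈ {3, 4}) = 0.159 + 0.288 = 0.447; P(S=1, R ∈ {3, 4}) = 0.021 + 0.063 = 0.084.
P(S=1 | R ∈ {3, 4}) = 0.084/0.447 = 0.188.

0.188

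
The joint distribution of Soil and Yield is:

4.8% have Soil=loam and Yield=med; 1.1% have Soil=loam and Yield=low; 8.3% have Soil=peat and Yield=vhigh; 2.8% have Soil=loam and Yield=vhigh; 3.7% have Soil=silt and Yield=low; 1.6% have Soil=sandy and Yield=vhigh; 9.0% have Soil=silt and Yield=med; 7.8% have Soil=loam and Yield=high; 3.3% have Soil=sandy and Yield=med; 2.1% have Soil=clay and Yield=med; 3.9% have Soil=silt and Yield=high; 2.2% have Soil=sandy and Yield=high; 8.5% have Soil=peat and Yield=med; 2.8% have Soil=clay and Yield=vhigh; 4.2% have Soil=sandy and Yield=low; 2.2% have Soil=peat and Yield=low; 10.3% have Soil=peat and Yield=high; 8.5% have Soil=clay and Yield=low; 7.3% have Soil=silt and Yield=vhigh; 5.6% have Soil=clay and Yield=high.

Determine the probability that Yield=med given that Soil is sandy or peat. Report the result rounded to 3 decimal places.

P(Soil=sandy) = 0.042 + 0.033 + 0.022 + 0.016 = 0.113.
P(Soil=peat) = 0.022 + 0.085 + 0.103 + 0.083 = 0.293.
P(Soil ∈ {sandy, peat}) = 0.113 + 0.293 = 0.406; P(Yield=med, Soil ∈ {sandy, peat}) = 0.033 + 0.085 = 0.118.
P(Yield=med | Soil ∈ {sandy, peat}) = 0.118/0.406 = 0.291.

0.291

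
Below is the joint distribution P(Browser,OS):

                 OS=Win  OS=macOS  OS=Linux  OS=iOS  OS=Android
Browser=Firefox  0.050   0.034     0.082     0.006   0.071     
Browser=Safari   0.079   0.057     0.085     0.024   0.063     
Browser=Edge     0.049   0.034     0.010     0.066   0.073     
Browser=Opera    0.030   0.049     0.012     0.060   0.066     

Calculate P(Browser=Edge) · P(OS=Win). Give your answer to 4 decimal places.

P(Browser=Edge) = 0.049 + 0.034 + 0.010 + 0.066 + 0.073 = 0.232.
P(OS=Win) = 0.050 + 0.079 + 0.049 + 0.030 = 0.208.
Product: 0.232 × 0.208 = 0.0483.

0.0483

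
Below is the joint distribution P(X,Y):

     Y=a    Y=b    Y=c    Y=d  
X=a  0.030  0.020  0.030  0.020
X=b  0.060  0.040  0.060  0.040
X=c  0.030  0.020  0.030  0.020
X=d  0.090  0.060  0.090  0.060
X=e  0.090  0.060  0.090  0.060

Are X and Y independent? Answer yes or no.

yes

Every cell satisfies P(X,Y) = P(X)·P(Y). For instance P(X=c) = 0.100, P(Y=d) = 0.200, and 0.100×0.200 = 0.020 matches the joint entry. So X and Y are independent.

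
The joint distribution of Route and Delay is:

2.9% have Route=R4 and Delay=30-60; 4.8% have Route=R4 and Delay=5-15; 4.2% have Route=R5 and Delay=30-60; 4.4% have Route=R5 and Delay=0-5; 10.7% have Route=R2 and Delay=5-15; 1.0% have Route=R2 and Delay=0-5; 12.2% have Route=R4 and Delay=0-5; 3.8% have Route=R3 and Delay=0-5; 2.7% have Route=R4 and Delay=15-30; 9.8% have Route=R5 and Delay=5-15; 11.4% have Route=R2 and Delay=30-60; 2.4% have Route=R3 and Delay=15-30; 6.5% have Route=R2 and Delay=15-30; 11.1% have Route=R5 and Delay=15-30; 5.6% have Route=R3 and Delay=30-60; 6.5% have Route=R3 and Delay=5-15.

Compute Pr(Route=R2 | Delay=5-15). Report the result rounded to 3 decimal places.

0.336

P(Delay=5-15) = 0.107 + 0.065 + 0.048 + 0.098 = 0.318.
P(Route=R2 | Delay=5-15) = 0.107/0.318 = 0.336.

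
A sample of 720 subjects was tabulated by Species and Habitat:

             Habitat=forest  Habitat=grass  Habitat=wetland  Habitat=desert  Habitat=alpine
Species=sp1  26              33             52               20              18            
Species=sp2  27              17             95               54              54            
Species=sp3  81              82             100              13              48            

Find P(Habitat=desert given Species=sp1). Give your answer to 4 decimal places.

0.1342

Total with Species=sp1: 26 + 33 + 52 + 20 + 18 = 149.
P(Habitat=desert | Species=sp1) = 20/149 = 0.1342.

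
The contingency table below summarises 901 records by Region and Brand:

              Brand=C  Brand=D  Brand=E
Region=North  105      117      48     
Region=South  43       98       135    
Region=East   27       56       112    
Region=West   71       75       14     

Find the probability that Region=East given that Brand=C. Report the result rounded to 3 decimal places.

0.110

Total with Brand=C: 105 + 43 + 27 + 71 = 246.
P(Region=East | Brand=C) = 27/246 = 0.110.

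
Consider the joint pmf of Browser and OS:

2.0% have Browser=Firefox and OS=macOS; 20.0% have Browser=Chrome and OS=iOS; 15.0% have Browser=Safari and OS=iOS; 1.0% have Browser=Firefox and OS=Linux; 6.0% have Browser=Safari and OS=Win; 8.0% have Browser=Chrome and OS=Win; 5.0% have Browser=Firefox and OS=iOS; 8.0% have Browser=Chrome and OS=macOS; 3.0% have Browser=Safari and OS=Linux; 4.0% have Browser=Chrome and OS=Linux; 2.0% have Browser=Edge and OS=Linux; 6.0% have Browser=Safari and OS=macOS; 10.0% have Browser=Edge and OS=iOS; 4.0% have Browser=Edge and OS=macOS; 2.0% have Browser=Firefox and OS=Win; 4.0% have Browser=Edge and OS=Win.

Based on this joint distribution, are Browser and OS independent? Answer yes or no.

yes

Every cell satisfies P(Browser,OS) = P(Browser)·P(OS). For instance P(Browser=Chrome) = 0.400, P(OS=iOS) = 0.500, and 0.400×0.500 = 0.200 matches the joint entry. So Browser and OS are independent.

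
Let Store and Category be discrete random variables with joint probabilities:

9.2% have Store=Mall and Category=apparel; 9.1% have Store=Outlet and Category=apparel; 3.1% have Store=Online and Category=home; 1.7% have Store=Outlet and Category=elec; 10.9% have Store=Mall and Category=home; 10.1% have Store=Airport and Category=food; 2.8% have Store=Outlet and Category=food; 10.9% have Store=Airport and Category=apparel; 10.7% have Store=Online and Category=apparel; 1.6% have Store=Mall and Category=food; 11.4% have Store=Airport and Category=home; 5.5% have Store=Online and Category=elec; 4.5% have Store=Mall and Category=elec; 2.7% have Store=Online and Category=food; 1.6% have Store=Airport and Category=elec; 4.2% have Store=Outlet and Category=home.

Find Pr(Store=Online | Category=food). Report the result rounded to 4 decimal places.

P(Category=food) = 0.016 + 0.101 + 0.028 + 0.027 = 0.172.
P(Store=Online | Category=food) = 0.027/0.172 = 0.1570.

0.1570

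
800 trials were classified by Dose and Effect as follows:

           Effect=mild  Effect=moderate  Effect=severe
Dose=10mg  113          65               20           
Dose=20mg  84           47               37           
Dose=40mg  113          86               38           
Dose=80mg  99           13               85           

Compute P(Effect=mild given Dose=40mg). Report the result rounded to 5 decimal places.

0.47679

Total with Dose=40mg: 113 + 86 + 38 = 237.
P(Effect=mild | Dose=40mg) = 113/237 = 0.47679.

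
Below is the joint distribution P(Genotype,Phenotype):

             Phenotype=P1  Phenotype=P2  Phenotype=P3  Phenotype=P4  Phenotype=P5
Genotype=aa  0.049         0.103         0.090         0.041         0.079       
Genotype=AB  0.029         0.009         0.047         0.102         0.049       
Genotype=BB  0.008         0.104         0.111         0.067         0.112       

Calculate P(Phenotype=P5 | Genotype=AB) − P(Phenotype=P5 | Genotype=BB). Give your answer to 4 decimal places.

-0.0710

P(Genotype=AB) = 0.029 + 0.009 + 0.047 + 0.102 + 0.049 = 0.236; P(Phenotype=P5 | Genotype=AB) = 0.049/0.236 = 0.20763.
P(Genotype=BB) = 0.008 + 0.104 + 0.111 + 0.067 + 0.112 = 0.402; P(Phenotype=P5 | Genotype=BB) = 0.112/0.402 = 0.27861.
Difference = -0.0710.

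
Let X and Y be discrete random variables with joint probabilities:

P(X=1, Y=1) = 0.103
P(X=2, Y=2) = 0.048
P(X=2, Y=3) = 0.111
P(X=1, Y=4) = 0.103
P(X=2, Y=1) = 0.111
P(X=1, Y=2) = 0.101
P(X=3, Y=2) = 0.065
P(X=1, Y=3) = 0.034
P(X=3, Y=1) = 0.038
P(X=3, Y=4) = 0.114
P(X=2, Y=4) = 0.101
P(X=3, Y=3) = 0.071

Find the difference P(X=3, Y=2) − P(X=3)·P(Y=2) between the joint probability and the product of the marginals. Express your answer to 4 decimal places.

P(X=3) = 0.038 + 0.065 + 0.071 + 0.114 = 0.288.
P(Y=2) = 0.101 + 0.048 + 0.065 = 0.214.
P(X=3, Y=2) − P(X=3)P(Y=2) = 0.065 − 0.288×0.214 = 0.0034.

0.0034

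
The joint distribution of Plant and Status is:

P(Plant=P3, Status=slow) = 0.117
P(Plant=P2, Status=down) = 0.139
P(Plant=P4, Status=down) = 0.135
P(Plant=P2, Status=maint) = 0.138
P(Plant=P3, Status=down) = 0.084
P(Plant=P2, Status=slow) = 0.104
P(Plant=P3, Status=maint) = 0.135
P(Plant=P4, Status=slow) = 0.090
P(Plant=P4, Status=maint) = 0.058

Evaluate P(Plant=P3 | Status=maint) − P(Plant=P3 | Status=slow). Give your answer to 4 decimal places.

0.0316

P(Status=maint) = 0.138 + 0.135 + 0.058 = 0.331; P(Plant=P3 | Status=maint) = 0.135/0.331 = 0.40785.
P(Status=slow) = 0.104 + 0.117 + 0.090 = 0.311; P(Plant=P3 | Status=slow) = 0.117/0.311 = 0.37621.
Difference = 0.0316.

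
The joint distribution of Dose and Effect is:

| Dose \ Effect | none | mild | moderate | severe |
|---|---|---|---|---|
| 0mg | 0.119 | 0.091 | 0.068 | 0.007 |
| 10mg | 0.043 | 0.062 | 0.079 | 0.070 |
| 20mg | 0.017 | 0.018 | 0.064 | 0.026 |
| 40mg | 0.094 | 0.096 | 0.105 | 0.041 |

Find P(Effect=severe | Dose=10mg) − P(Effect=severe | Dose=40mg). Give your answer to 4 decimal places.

P(Dose=10mg) = 0.043 + 0.062 + 0.079 + 0.070 = 0.254; P(Effect=severe | Dose=10mg) = 0.070/0.254 = 0.27559.
P(Dose=40mg) = 0.094 + 0.096 + 0.105 + 0.041 = 0.336; P(Effect=severe | Dose=40mg) = 0.041/0.336 = 0.12202.
Difference = 0.1536.

0.1536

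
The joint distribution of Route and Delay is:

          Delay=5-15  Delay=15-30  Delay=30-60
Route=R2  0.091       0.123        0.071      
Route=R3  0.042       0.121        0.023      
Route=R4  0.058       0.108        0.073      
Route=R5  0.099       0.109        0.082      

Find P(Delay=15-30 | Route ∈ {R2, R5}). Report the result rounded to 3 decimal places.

0.403

P(Route=R2) = 0.091 + 0.123 + 0.071 = 0.285.
P(Route=R5) = 0.099 + 0.109 + 0.082 = 0.290.
P(Route ∈ {R2, R5}) = 0.285 + 0.290 = 0.575; P(Delay=15-30, Route ∈ {R2, R5}) = 0.123 + 0.109 = 0.232.
P(Delay=15-30 | Route ∈ {R2, R5}) = 0.232/0.575 = 0.403.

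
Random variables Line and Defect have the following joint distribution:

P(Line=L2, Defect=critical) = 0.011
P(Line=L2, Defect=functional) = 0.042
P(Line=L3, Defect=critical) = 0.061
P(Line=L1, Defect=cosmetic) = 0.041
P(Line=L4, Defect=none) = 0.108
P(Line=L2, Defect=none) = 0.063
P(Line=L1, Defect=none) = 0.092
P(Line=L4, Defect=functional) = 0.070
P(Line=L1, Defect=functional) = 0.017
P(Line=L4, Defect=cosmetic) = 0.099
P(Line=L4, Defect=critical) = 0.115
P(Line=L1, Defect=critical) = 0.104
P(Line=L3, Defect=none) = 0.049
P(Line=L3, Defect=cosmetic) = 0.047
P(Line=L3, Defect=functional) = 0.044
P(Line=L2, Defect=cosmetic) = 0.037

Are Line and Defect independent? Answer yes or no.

no

P(Line=L2) = 0.153 and P(Defect=critical) = 0.291, so their product is 0.04452, but P(Line=L2, Defect=critical) = 0.011. Since these differ, Line and Defect are not independent.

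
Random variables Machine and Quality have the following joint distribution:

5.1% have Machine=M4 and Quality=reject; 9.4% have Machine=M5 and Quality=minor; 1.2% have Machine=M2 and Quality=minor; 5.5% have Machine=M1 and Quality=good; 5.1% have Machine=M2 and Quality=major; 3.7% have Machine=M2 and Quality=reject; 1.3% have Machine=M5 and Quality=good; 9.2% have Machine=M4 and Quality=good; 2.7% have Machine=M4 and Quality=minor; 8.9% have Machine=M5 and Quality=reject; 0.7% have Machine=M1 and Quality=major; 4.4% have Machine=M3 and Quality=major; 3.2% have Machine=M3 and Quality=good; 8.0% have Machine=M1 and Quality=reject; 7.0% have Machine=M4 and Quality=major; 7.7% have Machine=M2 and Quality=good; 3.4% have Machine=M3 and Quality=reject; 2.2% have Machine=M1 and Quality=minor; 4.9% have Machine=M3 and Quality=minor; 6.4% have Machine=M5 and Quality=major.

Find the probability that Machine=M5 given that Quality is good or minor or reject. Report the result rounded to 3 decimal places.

0.257

P(Quality=good) = 0.055 + 0.077 + 0.032 + 0.092 + 0.013 = 0.269.
P(Quality=minor) = 0.022 + 0.012 + 0.049 + 0.027 + 0.094 = 0.204.
P(Quality=reject) = 0.080 + 0.037 + 0.034 + 0.051 + 0.089 = 0.291.
P(Quality ∈ {good, minor, reject}) = 0.269 + 0.204 + 0.291 = 0.764; P(Machine=M5, Quality ∈ {good, minor, reject}) = 0.013 + 0.094 + 0.089 = 0.196.
P(Machine=M5 | Quality ∈ {good, minor, reject}) = 0.196/0.764 = 0.257.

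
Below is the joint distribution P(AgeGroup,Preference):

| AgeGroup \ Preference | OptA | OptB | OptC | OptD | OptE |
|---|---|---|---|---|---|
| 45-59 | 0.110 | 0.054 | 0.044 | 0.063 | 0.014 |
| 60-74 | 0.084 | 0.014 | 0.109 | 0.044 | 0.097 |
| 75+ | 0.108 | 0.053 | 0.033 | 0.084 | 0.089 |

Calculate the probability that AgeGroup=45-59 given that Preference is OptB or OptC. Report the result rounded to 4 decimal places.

P(Preference=OptB) = 0.054 + 0.014 + 0.053 = 0.121.
P(Preference=OptC) = 0.044 + 0.109 + 0.033 = 0.186.
P(Preference ∈ {OptB, OptC}) = 0.121 + 0.186 = 0.307; P(AgeGroup=45-59, Preference ∈ {OptB, OptC}) = 0.054 + 0.044 = 0.098.
P(AgeGroup=45-59 | Preference ∈ {OptB, OptC}) = 0.098/0.307 = 0.3192.

0.3192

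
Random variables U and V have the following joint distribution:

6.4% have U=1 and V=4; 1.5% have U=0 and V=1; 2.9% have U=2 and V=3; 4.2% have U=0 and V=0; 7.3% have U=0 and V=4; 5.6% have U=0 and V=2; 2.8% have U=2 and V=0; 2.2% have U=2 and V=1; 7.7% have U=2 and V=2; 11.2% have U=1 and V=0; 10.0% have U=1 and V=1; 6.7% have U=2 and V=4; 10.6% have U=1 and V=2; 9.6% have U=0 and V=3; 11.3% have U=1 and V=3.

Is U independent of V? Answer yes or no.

P(U=1) = 0.495 and P(V=4) = 0.204, so their product is 0.10098, but P(U=1, V=4) = 0.064. Since these differ, U and V are not independent.

no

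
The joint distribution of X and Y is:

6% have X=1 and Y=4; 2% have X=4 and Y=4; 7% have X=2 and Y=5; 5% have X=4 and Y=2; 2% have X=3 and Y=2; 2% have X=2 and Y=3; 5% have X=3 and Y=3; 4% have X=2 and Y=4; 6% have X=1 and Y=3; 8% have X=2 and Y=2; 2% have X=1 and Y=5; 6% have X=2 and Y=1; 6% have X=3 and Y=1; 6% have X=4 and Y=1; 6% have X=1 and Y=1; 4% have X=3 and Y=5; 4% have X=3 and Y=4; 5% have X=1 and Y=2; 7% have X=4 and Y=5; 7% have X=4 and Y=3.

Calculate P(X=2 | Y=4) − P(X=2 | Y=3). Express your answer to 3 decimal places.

0.150

P(Y=4) = 0.06 + 0.04 + 0.04 + 0.02 = 0.16; P(X=2 | Y=4) = 0.04/0.16 = 0.2500.
P(Y=3) = 0.06 + 0.02 + 0.05 + 0.07 = 0.20; P(X=2 | Y=3) = 0.02/0.20 = 0.1000.
Difference = 0.150.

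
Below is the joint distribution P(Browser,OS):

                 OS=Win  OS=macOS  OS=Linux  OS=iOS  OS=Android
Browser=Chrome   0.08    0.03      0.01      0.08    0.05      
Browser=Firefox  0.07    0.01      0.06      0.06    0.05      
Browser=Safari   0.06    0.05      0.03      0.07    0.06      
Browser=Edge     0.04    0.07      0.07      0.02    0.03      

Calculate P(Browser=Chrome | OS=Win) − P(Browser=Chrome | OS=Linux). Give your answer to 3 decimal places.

0.261

P(OS=Win) = 0.08 + 0.07 + 0.06 + 0.04 = 0.25; P(Browser=Chrome | OS=Win) = 0.08/0.25 = 0.3200.
P(OS=Linux) = 0.01 + 0.06 + 0.03 + 0.07 = 0.17; P(Browser=Chrome | OS=Linux) = 0.01/0.17 = 0.0588.
Difference = 0.261.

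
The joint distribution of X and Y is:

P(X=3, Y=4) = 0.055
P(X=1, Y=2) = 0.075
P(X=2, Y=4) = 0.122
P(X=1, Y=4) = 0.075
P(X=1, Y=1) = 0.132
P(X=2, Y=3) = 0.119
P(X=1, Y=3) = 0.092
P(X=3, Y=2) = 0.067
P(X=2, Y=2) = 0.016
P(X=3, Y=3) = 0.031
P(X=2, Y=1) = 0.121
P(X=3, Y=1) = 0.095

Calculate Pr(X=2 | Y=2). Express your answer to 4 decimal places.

0.1013

P(Y=2) = 0.075 + 0.016 + 0.067 = 0.158.
P(X=2 | Y=2) = 0.016/0.158 = 0.1013.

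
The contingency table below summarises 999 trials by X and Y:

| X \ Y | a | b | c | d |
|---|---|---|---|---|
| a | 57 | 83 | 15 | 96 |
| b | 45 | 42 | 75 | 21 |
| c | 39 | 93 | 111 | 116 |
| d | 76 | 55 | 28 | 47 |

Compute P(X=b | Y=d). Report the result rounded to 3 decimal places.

0.075

Total with Y=d: 96 + 21 + 116 + 47 = 280.
P(X=b | Y=d) = 21/280 = 0.075.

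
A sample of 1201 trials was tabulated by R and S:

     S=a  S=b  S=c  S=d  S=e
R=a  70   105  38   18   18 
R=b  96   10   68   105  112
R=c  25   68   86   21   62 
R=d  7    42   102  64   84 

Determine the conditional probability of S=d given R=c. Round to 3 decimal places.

0.080

Total with R=c: 25 + 68 + 86 + 21 + 62 = 262.
P(S=d | R=c) = 21/262 = 0.080.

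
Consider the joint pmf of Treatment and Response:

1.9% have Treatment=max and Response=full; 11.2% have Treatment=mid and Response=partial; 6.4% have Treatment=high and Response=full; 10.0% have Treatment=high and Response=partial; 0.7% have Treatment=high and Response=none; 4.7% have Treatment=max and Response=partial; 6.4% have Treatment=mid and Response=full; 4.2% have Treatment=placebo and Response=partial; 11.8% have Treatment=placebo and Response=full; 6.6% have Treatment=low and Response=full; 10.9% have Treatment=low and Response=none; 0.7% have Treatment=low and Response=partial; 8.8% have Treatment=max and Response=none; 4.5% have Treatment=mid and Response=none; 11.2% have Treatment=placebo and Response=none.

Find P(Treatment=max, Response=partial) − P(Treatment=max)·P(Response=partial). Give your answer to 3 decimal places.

P(Treatment=max) = 0.088 + 0.047 + 0.019 = 0.154.
P(Response=partial) = 0.042 + 0.007 + 0.112 + 0.100 + 0.047 = 0.308.
P(Treatment=max, Response=partial) − P(Treatment=max)P(Response=partial) = 0.047 − 0.154×0.308 = -0.000.

-0.000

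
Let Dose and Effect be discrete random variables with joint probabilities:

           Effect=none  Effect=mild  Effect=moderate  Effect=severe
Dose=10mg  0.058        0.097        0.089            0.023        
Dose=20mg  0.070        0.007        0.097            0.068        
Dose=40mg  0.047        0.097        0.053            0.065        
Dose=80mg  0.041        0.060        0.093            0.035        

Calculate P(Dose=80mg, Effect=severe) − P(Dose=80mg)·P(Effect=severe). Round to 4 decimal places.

-0.0087

P(Dose=80mg) = 0.041 + 0.060 + 0.093 + 0.035 = 0.229.
P(Effect=severe) = 0.023 + 0.068 + 0.065 + 0.035 = 0.191.
P(Dose=80mg, Effect=severe) − P(Dose=80mg)P(Effect=severe) = 0.035 − 0.229×0.191 = -0.0087.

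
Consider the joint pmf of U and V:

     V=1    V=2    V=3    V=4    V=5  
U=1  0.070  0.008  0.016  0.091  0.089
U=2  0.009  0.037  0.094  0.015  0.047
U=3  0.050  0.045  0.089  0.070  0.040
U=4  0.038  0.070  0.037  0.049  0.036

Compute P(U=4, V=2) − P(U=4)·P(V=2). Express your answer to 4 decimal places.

0.0332

P(U=4) = 0.038 + 0.070 + 0.037 + 0.049 + 0.036 = 0.230.
P(V=2) = 0.008 + 0.037 + 0.045 + 0.070 = 0.160.
P(U=4, V=2) − P(U=4)P(V=2) = 0.070 − 0.230×0.160 = 0.0332.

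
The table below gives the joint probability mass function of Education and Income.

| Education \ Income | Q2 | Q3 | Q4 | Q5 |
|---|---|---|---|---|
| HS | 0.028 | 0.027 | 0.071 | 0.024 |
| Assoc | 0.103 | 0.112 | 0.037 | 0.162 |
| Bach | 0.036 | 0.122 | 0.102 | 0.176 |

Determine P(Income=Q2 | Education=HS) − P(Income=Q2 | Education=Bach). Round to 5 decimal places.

0.10410

P(Education=HS) = 0.028 + 0.027 + 0.071 + 0.024 = 0.150; P(Income=Q2 | Education=HS) = 0.028/0.150 = 0.186667.
P(Education=Bach) = 0.036 + 0.122 + 0.102 + 0.176 = 0.436; P(Income=Q2 | Education=Bach) = 0.036/0.436 = 0.082569.
Difference = 0.10410.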